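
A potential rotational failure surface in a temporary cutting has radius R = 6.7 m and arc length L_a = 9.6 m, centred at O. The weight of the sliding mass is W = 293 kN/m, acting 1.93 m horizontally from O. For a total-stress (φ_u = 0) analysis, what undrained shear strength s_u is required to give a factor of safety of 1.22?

s_u = 10.7 kPa

FS = s_u·L_a·R / (W·d), so s_u = FS·W·d / (L_a·R).
s_u = 1.22·293·1.93 / (9.60·6.7) = 689.9 / 64.32 = 10.73 kPa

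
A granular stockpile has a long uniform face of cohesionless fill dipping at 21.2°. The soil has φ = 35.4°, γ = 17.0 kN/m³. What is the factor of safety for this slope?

FS = 1.83

For a dry cohesionless infinite slope the factor of safety is FS = tanφ / tanβ.
FS = tan35.4° / tan21.2° = 0.7107 / 0.3879 = 1.832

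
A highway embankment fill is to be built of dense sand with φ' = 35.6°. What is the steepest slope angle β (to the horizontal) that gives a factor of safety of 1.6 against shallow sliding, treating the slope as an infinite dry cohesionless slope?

For an infinite dry cohesionless slope FS = tanφ'/tanβ, so tanβ = tanφ' / FS.
tanβ = tan35.6° / 1.6 = 0.7159 / 1.6 = 0.4475
β = arctan(0.4475) = 24.11°

β = 24.1°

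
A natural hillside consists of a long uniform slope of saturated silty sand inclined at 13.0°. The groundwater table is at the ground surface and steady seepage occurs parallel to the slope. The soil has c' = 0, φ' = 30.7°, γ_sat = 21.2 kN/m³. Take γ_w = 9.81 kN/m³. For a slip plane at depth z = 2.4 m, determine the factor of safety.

With seepage parallel to the slope and the water table at the surface, the effective normal stress on the slip plane uses the buoyant unit weight γ' = γ_sat − γ_w while the driving shear stress uses γ_sat:
FS = [c' + γ' z cos²β tanφ'] / [γ_sat z sinβ cosβ]
(For c' = 0 this reduces to FS = (γ'/γ_sat)·tanφ'/tanβ.)
γ' = 21.2 − 9.81 = 11.39 kN/m³
Numerator = 0.0 + 11.39·2.4·cos²13.0°·tan30.7° = 0.0 + 11.39·2.4·0.9494·0.5938 = 15.410 kPa
Denominator = 21.2·2.4·sin13.0°·cos13.0° = 21.2·2.4·0.2250·0.9744 = 11.152 kPa
FS = 15.410 / 11.152 = 1.382

FS = 1.38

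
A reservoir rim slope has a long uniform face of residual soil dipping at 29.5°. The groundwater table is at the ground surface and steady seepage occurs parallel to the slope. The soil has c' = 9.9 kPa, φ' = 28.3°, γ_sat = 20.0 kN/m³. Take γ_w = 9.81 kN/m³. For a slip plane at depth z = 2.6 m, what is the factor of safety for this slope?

FS = 0.93

With seepage parallel to the slope and the water table at the surface, the effective normal stress on the slip plane uses the buoyant unit weight γ' = γ_sat − γ_w while the driving shear stress uses γ_sat:
FS = [c' + γ' z cos²β tanφ'] / [γ_sat z sinβ cosβ]
γ' = 20.0 − 9.81 = 10.19 kN/m³
Numerator = 9.9 + 10.19·2.6·cos²29.5°·tan28.3° = 9.9 + 10.19·2.6·0.7575·0.5384 = 20.706 kPa
Denominator = 20.0·2.6·sin29.5°·cos29.5° = 20.0·2.6·0.4924·0.8704 = 22.286 kPa
FS = 20.706 / 22.286 = 0.929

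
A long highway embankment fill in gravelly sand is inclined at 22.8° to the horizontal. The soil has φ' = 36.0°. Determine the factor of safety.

FS = 1.73

For a dry cohesionless infinite slope the factor of safety is FS = tanφ' / tanβ.
FS = tan36.0° / tan22.8° = 0.7265 / 0.4204 = 1.728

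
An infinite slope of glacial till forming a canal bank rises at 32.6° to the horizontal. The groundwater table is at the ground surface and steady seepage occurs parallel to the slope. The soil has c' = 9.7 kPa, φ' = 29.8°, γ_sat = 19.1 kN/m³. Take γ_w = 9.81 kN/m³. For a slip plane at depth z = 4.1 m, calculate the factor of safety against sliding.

FS = 0.71

With seepage parallel to the slope and the water table at the surface, the effective normal stress on the slip plane uses the buoyant unit weight γ' = γ_sat − γ_w while the driving shear stress uses γ_sat:
FS = [c' + γ' z cos²β tanφ'] / [γ_sat z sinβ cosβ]
γ' = 19.1 − 9.81 = 9.29 kN/m³
Numerator = 9.7 + 9.29·4.1·cos²32.6°·tan29.8° = 9.7 + 9.29·4.1·0.7097·0.5727 = 25.182 kPa
Denominator = 19.1·4.1·sin32.6°·cos32.6° = 19.1·4.1·0.5388·0.8425 = 35.544 kPa
FS = 25.182 / 35.544 = 0.708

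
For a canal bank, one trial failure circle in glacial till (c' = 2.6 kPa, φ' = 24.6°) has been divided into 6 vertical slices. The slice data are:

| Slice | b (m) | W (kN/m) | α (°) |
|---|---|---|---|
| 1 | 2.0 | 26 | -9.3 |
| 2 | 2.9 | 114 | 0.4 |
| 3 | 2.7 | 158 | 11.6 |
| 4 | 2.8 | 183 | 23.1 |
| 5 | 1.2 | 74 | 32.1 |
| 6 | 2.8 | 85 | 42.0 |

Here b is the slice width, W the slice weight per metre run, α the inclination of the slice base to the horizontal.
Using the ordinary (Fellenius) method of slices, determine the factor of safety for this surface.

Ordinary method of slices: FS = Σ[c'·Δl_i + (W_i cosα_i)·tanφ'] / Σ W_i sinα_i, with Δl_i = b_i / cosα_i.
Slice 1: Δl = 2.0/cos(-9.3°) = 2.027 m; N'_1 = 26·cos(-9.3°) = 25.7; c'Δl = 5.27; W sinα = -4.2
Slice 2: Δl = 2.9/cos0.4° = 2.900 m; N'_2 = 114·cos0.4° = 114.0; c'Δl = 7.54; W sinα = 0.8
Slice 3: Δl = 2.7/cos11.6° = 2.756 m; N'_3 = 158·cos11.6° = 154.8; c'Δl = 7.17; W sinα = 31.8
Slice 4: Δl = 2.8/cos23.1° = 3.044 m; N'_4 = 183·cos23.1° = 168.3; c'Δl = 7.91; W sinα = 71.8
Slice 5: Δl = 1.2/cos32.1° = 1.417 m; N'_5 = 74·cos32.1° = 62.7; c'Δl = 3.68; W sinα = 39.3
Slice 6: Δl = 2.8/cos42.0° = 3.768 m; N'_6 = 85·cos42.0° = 63.2; c'Δl = 9.80; W sinα = 56.9
Σc'Δl = 41.4 kN/m; ΣN' = 588.6 kN/m; ΣW sinα = 196.4 kN/m
Resisting = 41.4 + 588.6·tan24.6° = 41.4 + 269.5 = 310.9 kN/m
FS = 310.9 / 196.4 = 1.583

FS = 1.58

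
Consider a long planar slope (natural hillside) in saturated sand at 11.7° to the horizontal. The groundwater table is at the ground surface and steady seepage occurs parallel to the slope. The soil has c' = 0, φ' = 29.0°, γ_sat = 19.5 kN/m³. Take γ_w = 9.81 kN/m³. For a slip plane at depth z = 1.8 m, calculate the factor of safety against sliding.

With seepage parallel to the slope and the water table at the surface, the effective normal stress on the slip plane uses the buoyant unit weight γ' = γ_sat − γ_w while the driving shear stress uses γ_sat:
FS = [c' + γ' z cos²β tanφ'] / [γ_sat z sinβ cosβ]
(For c' = 0 this reduces to FS = (γ'/γ_sat)·tanφ'/tanβ.)
γ' = 19.5 − 9.81 = 9.69 kN/m³
Numerator = 0.0 + 9.69·1.8·cos²11.7°·tan29.0° = 0.0 + 9.69·1.8·0.9589·0.5543 = 9.271 kPa
Denominator = 19.5·1.8·sin11.7°·cos11.7° = 19.5·1.8·0.2028·0.9792 = 6.970 kPa
FS = 9.271 / 6.970 = 1.330

FS = 1.33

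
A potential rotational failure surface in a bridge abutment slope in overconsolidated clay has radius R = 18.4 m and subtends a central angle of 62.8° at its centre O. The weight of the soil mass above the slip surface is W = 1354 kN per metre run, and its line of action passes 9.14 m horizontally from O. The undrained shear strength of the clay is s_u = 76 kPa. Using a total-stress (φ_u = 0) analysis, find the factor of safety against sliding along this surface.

FS = 2.28

Taking moments about the centre O, the resisting moment is provided by the undrained shear strength acting along the arc:
Arc length L_a = R·θ = 18.4·(62.8°·π/180) = 18.4·1.0961 = 20.17 m
M_R = s_u·L_a·R = 76·20.17·18.4 = 28202.4 kN·m/m
M_D = W·d = 1354·9.14 = 12375.6 kN·m/m
FS = M_R / M_D = 28202.4 / 12375.6 = 2.279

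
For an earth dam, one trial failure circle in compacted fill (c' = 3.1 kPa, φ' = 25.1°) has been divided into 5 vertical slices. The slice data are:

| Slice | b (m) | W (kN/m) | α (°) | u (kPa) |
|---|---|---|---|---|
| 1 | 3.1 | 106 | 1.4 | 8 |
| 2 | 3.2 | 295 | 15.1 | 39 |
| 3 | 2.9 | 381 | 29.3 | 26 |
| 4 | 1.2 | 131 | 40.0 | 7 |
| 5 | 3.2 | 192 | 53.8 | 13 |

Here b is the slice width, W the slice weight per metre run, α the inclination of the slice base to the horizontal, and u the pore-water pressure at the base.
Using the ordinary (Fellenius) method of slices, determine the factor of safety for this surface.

FS = 0.67

Ordinary method of slices: FS = Σ[c'·Δl_i + (W_i cosα_i − u_i·Δl_i)·tanφ'] / Σ W_i sinα_i, with Δl_i = b_i / cosα_i.
Slice 1: Δl = 3.1/cos1.4° = 3.101 m; N'_1 = 106·cos1.4° − 8·3.101 = 81.2; c'Δl = 9.61; W sinα = 2.6
Slice 2: Δl = 3.2/cos15.1° = 3.314 m; N'_2 = 295·cos15.1° − 39·3.314 = 155.6; c'Δl = 10.27; W sinα = 76.8
Slice 3: Δl = 2.9/cos29.3° = 3.325 m; N'_3 = 381·cos29.3° − 26·3.325 = 245.8; c'Δl = 10.31; W sinα = 186.5
Slice 4: Δl = 1.2/cos40.0° = 1.566 m; N'_4 = 131·cos40.0° − 7·1.566 = 89.4; c'Δl = 4.86; W sinα = 84.2
Slice 5: Δl = 3.2/cos53.8° = 5.418 m; N'_5 = 192·cos53.8° − 13·5.418 = 43.0; c'Δl = 16.80; W sinα = 154.9
Σc'Δl = 51.8 kN/m; ΣN' = 614.9 kN/m; ΣW sinα = 505.0 kN/m
Resisting = 51.8 + 614.9·tan25.1° = 51.8 + 288.0 = 339.9 kN/m
FS = 339.9 / 505.0 = 0.673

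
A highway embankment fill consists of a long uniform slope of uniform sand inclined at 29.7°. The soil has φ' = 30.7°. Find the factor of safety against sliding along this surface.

For a dry cohesionless infinite slope the factor of safety is FS = tanφ' / tanβ.
FS = tan30.7° / tan29.7° = 0.5938 / 0.5704 = 1.041

FS = 1.04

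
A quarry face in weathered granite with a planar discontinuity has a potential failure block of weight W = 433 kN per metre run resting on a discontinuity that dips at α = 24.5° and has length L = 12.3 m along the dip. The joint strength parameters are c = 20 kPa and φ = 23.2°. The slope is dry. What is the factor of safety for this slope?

Resolving the block weight along and normal to the plane and applying the Mohr–Coulomb strength on the joint:
N' = W cosα = 433·cos24.5° = 394.0 kN/m
Driving force T = W sinα = 433·sin24.5° = 179.6 kN/m
Resisting force R = c·L + N'·tanφ = 20·12.3 + 394.0·tan23.2° = 246.0 + 168.9 = 414.9 kN/m
FS = R / T = 414.9 / 179.6 = 2.310

FS = 2.31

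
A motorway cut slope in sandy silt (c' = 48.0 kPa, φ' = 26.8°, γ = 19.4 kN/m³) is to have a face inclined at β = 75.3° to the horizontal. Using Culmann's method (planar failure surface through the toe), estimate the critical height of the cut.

Culmann's analysis gives the critical failure plane at α_cr = (β + φ')/2 = (75.3 + 26.8)/2 = 51.0°, and the critical height
H_c = (4c'/γ) · sinβ cosφ' / [1 − cos(β − φ')]
    = (4·48.0/19.4) · sin75.3°·cos26.8° / [1 − cos(48.5°)]
    = 9.897 · 0.9673·0.8926 / [1 − 0.6626]
    = 9.897 · 0.8634 / 0.3374
    = 25.33 m

H_c = 25.33 m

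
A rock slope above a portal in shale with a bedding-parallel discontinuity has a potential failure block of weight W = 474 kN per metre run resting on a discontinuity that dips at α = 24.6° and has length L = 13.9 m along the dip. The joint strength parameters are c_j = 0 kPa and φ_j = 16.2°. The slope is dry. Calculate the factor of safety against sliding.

FS = 0.63

Resolving the block weight along and normal to the plane and applying the Mohr–Coulomb strength on the joint:
N' = W cosα = 474·cos24.6° = 431.0 kN/m
Driving force T = W sinα = 474·sin24.6° = 197.3 kN/m
Resisting force R = c_j·L + N'·tanφ_j = 0·13.9 + 431.0·tan16.2° = 0.0 + 125.2 = 125.2 kN/m
FS = R / T = 125.2 / 197.3 = 0.635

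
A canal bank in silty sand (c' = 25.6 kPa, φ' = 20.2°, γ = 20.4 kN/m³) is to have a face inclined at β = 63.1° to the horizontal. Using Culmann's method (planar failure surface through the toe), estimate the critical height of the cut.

H_c = 15.71 m

Culmann's analysis gives the critical failure plane at α_cr = (β + φ')/2 = (63.1 + 20.2)/2 = 41.6°, and the critical height
H_c = (4c'/γ) · sinβ cosφ' / [1 − cos(β − φ')]
    = (4·25.6/20.4) · sin63.1°·cos20.2° / [1 − cos(42.9°)]
    = 5.020 · 0.8918·0.9385 / [1 − 0.7325]
    = 5.020 · 0.8369 / 0.2675
    = 15.71 m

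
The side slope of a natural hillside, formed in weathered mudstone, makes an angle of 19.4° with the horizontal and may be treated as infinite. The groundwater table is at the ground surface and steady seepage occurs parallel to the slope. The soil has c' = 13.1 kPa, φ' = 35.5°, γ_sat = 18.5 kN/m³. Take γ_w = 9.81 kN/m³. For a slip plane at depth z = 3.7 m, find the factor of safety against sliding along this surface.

With seepage parallel to the slope and the water table at the surface, the effective normal stress on the slip plane uses the buoyant unit weight γ' = γ_sat − γ_w while the driving shear stress uses γ_sat:
FS = [c' + γ' z cos²β tanφ'] / [γ_sat z sinβ cosβ]
γ' = 18.5 − 9.81 = 8.69 kN/m³
Numerator = 13.1 + 8.69·3.7·cos²19.4°·tan35.5° = 13.1 + 8.69·3.7·0.8897·0.7133 = 33.504 kPa
Denominator = 18.5·3.7·sin19.4°·cos19.4° = 18.5·3.7·0.3322·0.9432 = 21.446 kPa
FS = 33.504 / 21.446 = 1.562

FS = 1.56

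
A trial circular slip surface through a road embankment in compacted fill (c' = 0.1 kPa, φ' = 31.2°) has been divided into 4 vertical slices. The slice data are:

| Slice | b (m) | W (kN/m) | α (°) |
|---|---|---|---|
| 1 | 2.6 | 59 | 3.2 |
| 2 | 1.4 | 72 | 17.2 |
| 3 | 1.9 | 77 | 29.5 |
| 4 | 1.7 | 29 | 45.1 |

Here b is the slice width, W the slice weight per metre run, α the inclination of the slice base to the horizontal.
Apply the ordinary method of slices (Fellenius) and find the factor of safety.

Ordinary method of slices: FS = Σ[c'·Δl_i + (W_i cosα_i)·tanφ'] / Σ W_i sinα_i, with Δl_i = b_i / cosα_i.
Slice 1: Δl = 2.6/cos3.2° = 2.604 m; N'_1 = 59·cos3.2° = 58.9; c'Δl = 0.26; W sinα = 3.3
Slice 2: Δl = 1.4/cos17.2° = 1.466 m; N'_2 = 72·cos17.2° = 68.8; c'Δl = 0.15; W sinα = 21.3
Slice 3: Δl = 1.9/cos29.5° = 2.183 m; N'_3 = 77·cos29.5° = 67.0; c'Δl = 0.22; W sinα = 37.9
Slice 4: Δl = 1.7/cos45.1° = 2.408 m; N'_4 = 29·cos45.1° = 20.5; c'Δl = 0.24; W sinα = 20.5
Σc'Δl = 0.9 kN/m; ΣN' = 215.2 kN/m; ΣW sinα = 83.0 kN/m
Resisting = 0.9 + 215.2·tan31.2° = 0.9 + 130.3 = 131.2 kN/m
FS = 131.2 / 83.0 = 1.580

FS = 1.58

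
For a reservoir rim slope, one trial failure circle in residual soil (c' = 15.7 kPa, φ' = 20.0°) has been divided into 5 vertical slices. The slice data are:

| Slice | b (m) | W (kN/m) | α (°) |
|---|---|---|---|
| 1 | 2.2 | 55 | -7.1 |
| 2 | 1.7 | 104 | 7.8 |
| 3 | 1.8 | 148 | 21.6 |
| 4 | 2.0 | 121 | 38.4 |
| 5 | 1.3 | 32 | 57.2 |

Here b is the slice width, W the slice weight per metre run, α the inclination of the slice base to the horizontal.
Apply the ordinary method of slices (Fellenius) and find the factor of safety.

FS = 1.94

Ordinary method of slices: FS = Σ[c'·Δl_i + (W_i cosα_i)·tanφ'] / Σ W_i sinα_i, with Δl_i = b_i / cosα_i.
Slice 1: Δl = 2.2/cos(-7.1°) = 2.217 m; N'_1 = 55·cos(-7.1°) = 54.6; c'Δl = 34.81; W sinα = -6.8
Slice 2: Δl = 1.7/cos7.8° = 1.716 m; N'_2 = 104·cos7.8° = 103.0; c'Δl = 26.94; W sinα = 14.1
Slice 3: Δl = 1.8/cos21.6° = 1.936 m; N'_3 = 148·cos21.6° = 137.6; c'Δl = 30.39; W sinα = 54.5
Slice 4: Δl = 2.0/cos38.4° = 2.552 m; N'_4 = 121·cos38.4° = 94.8; c'Δl = 40.07; W sinα = 75.2
Slice 5: Δl = 1.3/cos57.2° = 2.400 m; N'_5 = 32·cos57.2° = 17.3; c'Δl = 37.68; W sinα = 26.9
Σc'Δl = 169.9 kN/m; ΣN' = 407.4 kN/m; ΣW sinα = 163.9 kN/m
Resisting = 169.9 + 407.4·tan20.0° = 169.9 + 148.3 = 318.2 kN/m
FS = 318.2 / 163.9 = 1.942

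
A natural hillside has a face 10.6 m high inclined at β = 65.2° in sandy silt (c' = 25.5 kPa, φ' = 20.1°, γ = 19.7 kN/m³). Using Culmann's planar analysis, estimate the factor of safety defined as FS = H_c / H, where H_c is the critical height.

FS = 1.42

H_c = (4c'/γ) · sinβ cosφ' / [1 − cos(β − φ')]
    = (4·25.5/19.7) · sin65.2°·cos20.1° / [1 − cos45.1°]
    = 5.178 · 0.8525 / 0.2941 = 15.01 m
FS = H_c / H = 15.01 / 10.6 = 1.416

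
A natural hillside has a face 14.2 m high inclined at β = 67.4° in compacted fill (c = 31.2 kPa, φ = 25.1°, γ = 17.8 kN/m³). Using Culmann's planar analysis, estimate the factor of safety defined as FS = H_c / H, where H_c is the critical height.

H_c = (4c/γ) · sinβ cosφ / [1 − cos(β − φ)]
    = (4·31.2/17.8) · sin67.4°·cos25.1° / [1 − cos42.3°]
    = 7.011 · 0.8360 / 0.2604 = 22.51 m
FS = H_c / H = 22.51 / 14.2 = 1.585

FS = 1.59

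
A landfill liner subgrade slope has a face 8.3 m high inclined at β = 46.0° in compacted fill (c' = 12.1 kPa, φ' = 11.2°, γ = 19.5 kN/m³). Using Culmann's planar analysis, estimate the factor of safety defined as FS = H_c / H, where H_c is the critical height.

H_c = (4c'/γ) · sinβ cosφ' / [1 − cos(β − φ')]
    = (4·12.1/19.5) · sin46.0°·cos11.2° / [1 − cos34.8°]
    = 2.482 · 0.7056 / 0.1789 = 9.79 m
FS = H_c / H = 9.79 / 8.3 = 1.180

FS = 1.18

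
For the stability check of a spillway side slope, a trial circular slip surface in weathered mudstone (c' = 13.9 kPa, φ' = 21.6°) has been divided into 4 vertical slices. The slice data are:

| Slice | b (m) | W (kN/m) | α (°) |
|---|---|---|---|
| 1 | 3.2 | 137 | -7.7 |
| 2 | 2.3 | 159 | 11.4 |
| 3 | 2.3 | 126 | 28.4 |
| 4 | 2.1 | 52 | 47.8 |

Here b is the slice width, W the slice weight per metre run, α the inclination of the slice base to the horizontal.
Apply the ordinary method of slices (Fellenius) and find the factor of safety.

FS = 2.96

Ordinary method of slices: FS = Σ[c'·Δl_i + (W_i cosα_i)·tanφ'] / Σ W_i sinα_i, with Δl_i = b_i / cosα_i.
Slice 1: Δl = 3.2/cos(-7.7°) = 3.229 m; N'_1 = 137·cos(-7.7°) = 135.8; c'Δl = 44.88; W sinα = -18.4
Slice 2: Δl = 2.3/cos11.4° = 2.346 m; N'_2 = 159·cos11.4° = 155.9; c'Δl = 32.61; W sinα = 31.4
Slice 3: Δl = 2.3/cos28.4° = 2.615 m; N'_3 = 126·cos28.4° = 110.8; c'Δl = 36.34; W sinα = 59.9
Slice 4: Δl = 2.1/cos47.8° = 3.126 m; N'_4 = 52·cos47.8° = 34.9; c'Δl = 43.46; W sinα = 38.5
Σc'Δl = 157.3 kN/m; ΣN' = 437.4 kN/m; ΣW sinα = 111.5 kN/m
Resisting = 157.3 + 437.4·tan21.6° = 157.3 + 173.2 = 330.5 kN/m
FS = 330.5 / 111.5 = 2.963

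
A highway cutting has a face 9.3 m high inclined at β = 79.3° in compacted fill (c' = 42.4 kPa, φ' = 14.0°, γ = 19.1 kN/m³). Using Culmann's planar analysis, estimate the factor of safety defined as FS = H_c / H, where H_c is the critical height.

H_c = (4c'/γ) · sinβ cosφ' / [1 − cos(β − φ')]
    = (4·42.4/19.1) · sin79.3°·cos14.0° / [1 − cos65.3°]
    = 8.880 · 0.9534 / 0.5821 = 14.54 m
FS = H_c / H = 14.54 / 9.3 = 1.564

FS = 1.56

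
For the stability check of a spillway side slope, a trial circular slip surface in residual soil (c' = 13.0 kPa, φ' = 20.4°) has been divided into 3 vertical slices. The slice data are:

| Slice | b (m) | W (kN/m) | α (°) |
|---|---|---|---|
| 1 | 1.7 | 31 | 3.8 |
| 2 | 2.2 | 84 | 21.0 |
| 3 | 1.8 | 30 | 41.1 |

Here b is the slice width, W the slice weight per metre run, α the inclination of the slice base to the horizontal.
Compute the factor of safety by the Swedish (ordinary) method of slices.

Ordinary method of slices: FS = Σ[c'·Δl_i + (W_i cosα_i)·tanφ'] / Σ W_i sinα_i, with Δl_i = b_i / cosα_i.
Slice 1: Δl = 1.7/cos3.8° = 1.704 m; N'_1 = 31·cos3.8° = 30.9; c'Δl = 22.15; W sinα = 2.1
Slice 2: Δl = 2.2/cos21.0° = 2.357 m; N'_2 = 84·cos21.0° = 78.4; c'Δl = 30.63; W sinα = 30.1
Slice 3: Δl = 1.8/cos41.1° = 2.389 m; N'_3 = 30·cos41.1° = 22.6; c'Δl = 31.05; W sinα = 19.7
Σc'Δl = 83.8 kN/m; ΣN' = 132.0 kN/m; ΣW sinα = 51.9 kN/m
Resisting = 83.8 + 132.0·tan20.4° = 83.8 + 49.1 = 132.9 kN/m
FS = 132.9 / 51.9 = 2.562

FS = 2.56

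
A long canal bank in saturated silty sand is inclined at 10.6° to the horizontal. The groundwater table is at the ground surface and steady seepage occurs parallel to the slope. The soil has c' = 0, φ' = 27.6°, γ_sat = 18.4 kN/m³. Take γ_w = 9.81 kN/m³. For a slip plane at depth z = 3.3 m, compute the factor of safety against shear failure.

FS = 1.30

With seepage parallel to the slope and the water table at the surface, the effective normal stress on the slip plane uses the buoyant unit weight γ' = γ_sat − γ_w while the driving shear stress uses γ_sat:
FS = [c' + γ' z cos²β tanφ'] / [γ_sat z sinβ cosβ]
(For c' = 0 this reduces to FS = (γ'/γ_sat)·tanφ'/tanβ.)
γ' = 18.4 − 9.81 = 8.59 kN/m³
Numerator = 0.0 + 8.59·3.3·cos²10.6°·tan27.6° = 0.0 + 8.59·3.3·0.9662·0.5228 = 14.318 kPa
Denominator = 18.4·3.3·sin10.6°·cos10.6° = 18.4·3.3·0.1840·0.9829 = 10.979 kPa
FS = 14.318 / 10.979 = 1.304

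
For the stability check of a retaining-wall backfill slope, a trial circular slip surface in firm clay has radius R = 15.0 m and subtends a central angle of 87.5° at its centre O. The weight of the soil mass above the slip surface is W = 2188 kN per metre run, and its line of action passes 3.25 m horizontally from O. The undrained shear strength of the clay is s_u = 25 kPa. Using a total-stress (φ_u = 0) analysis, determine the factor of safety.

FS = 1.21

Taking moments about the centre O, the resisting moment is provided by the undrained shear strength acting along the arc:
Arc length L_a = R·θ = 15.0·(87.5°·π/180) = 15.0·1.5272 = 22.91 m
M_R = s_u·L_a·R = 25·22.91·15.0 = 8590.3 kN·m/m
M_D = W·d = 2188·3.25 = 7111.0 kN·m/m
FS = M_R / M_D = 8590.3 / 7111.0 = 1.208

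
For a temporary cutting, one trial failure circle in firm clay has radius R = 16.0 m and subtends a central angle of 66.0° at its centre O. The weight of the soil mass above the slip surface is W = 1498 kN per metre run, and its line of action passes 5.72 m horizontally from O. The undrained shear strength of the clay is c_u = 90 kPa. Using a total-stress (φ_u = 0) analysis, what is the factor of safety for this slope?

FS = 3.10

Taking moments about the centre O, the resisting moment is provided by the undrained shear strength acting along the arc:
Arc length L_a = R·θ = 16.0·(66.0°·π/180) = 16.0·1.1519 = 18.43 m
M_R = c_u·L_a·R = 90·18.43·16.0 = 26540.2 kN·m/m
M_D = W·d = 1498·5.72 = 8568.6 kN·m/m
FS = M_R / M_D = 26540.2 / 8568.6 = 3.097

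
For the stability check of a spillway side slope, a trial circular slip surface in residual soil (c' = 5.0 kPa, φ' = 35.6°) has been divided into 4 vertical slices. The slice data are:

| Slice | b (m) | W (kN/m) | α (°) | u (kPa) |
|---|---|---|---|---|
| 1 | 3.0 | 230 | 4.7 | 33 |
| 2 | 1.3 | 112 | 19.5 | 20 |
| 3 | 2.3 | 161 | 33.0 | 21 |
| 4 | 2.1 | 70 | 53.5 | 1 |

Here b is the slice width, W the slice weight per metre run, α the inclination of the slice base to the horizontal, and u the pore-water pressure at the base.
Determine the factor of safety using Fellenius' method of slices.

Ordinary method of slices: FS = Σ[c'·Δl_i + (W_i cosα_i − u_i·Δl_i)·tanφ'] / Σ W_i sinα_i, with Δl_i = b_i / cosα_i.
Slice 1: Δl = 3.0/cos4.7° = 3.010 m; N'_1 = 230·cos4.7° − 33·3.010 = 129.9; c'Δl = 15.05; W sinα = 18.8
Slice 2: Δl = 1.3/cos19.5° = 1.379 m; N'_2 = 112·cos19.5° − 20·1.379 = 78.0; c'Δl = 6.90; W sinα = 37.4
Slice 3: Δl = 2.3/cos33.0° = 2.742 m; N'_3 = 161·cos33.0° − 21·2.742 = 77.4; c'Δl = 13.71; W sinα = 87.7
Slice 4: Δl = 2.1/cos53.5° = 3.530 m; N'_4 = 70·cos53.5° − 1·3.530 = 38.1; c'Δl = 17.65; W sinα = 56.3
Σc'Δl = 53.3 kN/m; ΣN' = 323.4 kN/m; ΣW sinα = 200.2 kN/m
Resisting = 53.3 + 323.4·tan35.6° = 53.3 + 231.6 = 284.9 kN/m
FS = 284.9 / 200.2 = 1.423

FS = 1.42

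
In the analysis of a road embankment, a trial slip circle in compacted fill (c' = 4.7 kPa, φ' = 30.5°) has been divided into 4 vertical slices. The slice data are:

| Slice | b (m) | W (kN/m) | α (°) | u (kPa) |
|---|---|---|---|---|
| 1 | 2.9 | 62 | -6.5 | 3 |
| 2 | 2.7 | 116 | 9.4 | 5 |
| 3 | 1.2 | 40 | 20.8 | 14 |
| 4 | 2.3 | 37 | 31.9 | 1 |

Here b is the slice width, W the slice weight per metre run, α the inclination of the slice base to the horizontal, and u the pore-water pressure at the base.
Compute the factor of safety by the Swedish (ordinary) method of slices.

FS = 3.59

Ordinary method of slices: FS = Σ[c'·Δl_i + (W_i cosα_i − u_i·Δl_i)·tanφ'] / Σ W_i sinα_i, with Δl_i = b_i / cosα_i.
Slice 1: Δl = 2.9/cos(-6.5°) = 2.919 m; N'_1 = 62·cos(-6.5°) − 3·2.919 = 52.8; c'Δl = 13.72; W sinα = -7.0
Slice 2: Δl = 2.7/cos9.4° = 2.737 m; N'_2 = 116·cos9.4° − 5·2.737 = 100.8; c'Δl = 12.86; W sinα = 18.9
Slice 3: Δl = 1.2/cos20.8° = 1.284 m; N'_3 = 40·cos20.8° − 14·1.284 = 19.4; c'Δl = 6.03; W sinα = 14.2
Slice 4: Δl = 2.3/cos31.9° = 2.709 m; N'_4 = 37·cos31.9° − 1·2.709 = 28.7; c'Δl = 12.73; W sinα = 19.6
Σc'Δl = 45.3 kN/m; ΣN' = 201.7 kN/m; ΣW sinα = 45.7 kN/m
Resisting = 45.3 + 201.7·tan30.5° = 45.3 + 118.8 = 164.2 kN/m
FS = 164.2 / 45.7 = 3.594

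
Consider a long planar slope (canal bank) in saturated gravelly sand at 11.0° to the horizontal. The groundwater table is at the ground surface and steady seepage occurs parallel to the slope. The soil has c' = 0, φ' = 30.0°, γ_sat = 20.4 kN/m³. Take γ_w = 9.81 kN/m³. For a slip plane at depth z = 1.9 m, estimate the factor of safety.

FS = 1.54

With seepage parallel to the slope and the water table at the surface, the effective normal stress on the slip plane uses the buoyant unit weight γ' = γ_sat − γ_w while the driving shear stress uses γ_sat:
FS = [c' + γ' z cos²β tanφ'] / [γ_sat z sinβ cosβ]
(For c' = 0 this reduces to FS = (γ'/γ_sat)·tanφ'/tanβ.)
γ' = 20.4 − 9.81 = 10.59 kN/m³
Numerator = 0.0 + 10.59·1.9·cos²11.0°·tan30.0° = 0.0 + 10.59·1.9·0.9636·0.5774 = 11.194 kPa
Denominator = 20.4·1.9·sin11.0°·cos11.0° = 20.4·1.9·0.1908·0.9816 = 7.260 kPa
FS = 11.194 / 7.260 = 1.542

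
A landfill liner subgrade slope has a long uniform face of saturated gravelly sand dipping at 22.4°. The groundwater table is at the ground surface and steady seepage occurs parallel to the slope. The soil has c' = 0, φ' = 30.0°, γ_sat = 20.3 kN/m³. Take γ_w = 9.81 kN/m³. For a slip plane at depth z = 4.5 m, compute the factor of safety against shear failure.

With seepage parallel to the slope and the water table at the surface, the effective normal stress on the slip plane uses the buoyant unit weight γ' = γ_sat − γ_w while the driving shear stress uses γ_sat:
FS = [c' + γ' z cos²β tanφ'] / [γ_sat z sinβ cosβ]
(For c' = 0 this reduces to FS = (γ'/γ_sat)·tanφ'/tanβ.)
γ' = 20.3 − 9.81 = 10.49 kN/m³
Numerator = 0.0 + 10.49·4.5·cos²22.4°·tan30.0° = 0.0 + 10.49·4.5·0.8548·0.5774 = 23.296 kPa
Denominator = 20.3·4.5·sin22.4°·cos22.4° = 20.3·4.5·0.3811·0.9245 = 32.184 kPa
FS = 23.296 / 32.184 = 0.724

FS = 0.72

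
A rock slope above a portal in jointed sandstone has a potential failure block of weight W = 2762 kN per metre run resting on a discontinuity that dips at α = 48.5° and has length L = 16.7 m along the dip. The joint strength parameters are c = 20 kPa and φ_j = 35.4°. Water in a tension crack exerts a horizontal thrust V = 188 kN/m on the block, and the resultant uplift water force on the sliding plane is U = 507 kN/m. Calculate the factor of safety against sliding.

Resolving the block weight along and normal to the plane and applying the Mohr–Coulomb strength on the joint:
N' = W cosα − U − V sinα = 2762·cos48.5° − 507 − 188·sin48.5° = 1182.4 kN/m
Driving force T = W sinα + V cosα = 2762·sin48.5° + 188·cos48.5° = 2193.2 kN/m
Resisting force R = c·L + N'·tanφ_j = 20·16.7 + 1182.4·tan35.4° = 334.0 + 840.3 = 1174.3 kN/m
FS = R / T = 1174.3 / 2193.2 = 0.535

FS = 0.54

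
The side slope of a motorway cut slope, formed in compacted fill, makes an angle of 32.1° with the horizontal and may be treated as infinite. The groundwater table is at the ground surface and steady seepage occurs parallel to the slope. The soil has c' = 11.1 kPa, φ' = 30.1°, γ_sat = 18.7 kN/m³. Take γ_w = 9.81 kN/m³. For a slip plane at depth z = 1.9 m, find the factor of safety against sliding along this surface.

FS = 1.13

With seepage parallel to the slope and the water table at the surface, the effective normal stress on the slip plane uses the buoyant unit weight γ' = γ_sat − γ_w while the driving shear stress uses γ_sat:
FS = [c' + γ' z cos²β tanφ'] / [γ_sat z sinβ cosβ]
γ' = 18.7 − 9.81 = 8.89 kN/m³
Numerator = 11.1 + 8.89·1.9·cos²32.1°·tan30.1° = 11.1 + 8.89·1.9·0.7176·0.5797 = 18.126 kPa
Denominator = 18.7·1.9·sin32.1°·cos32.1° = 18.7·1.9·0.5314·0.8471 = 15.994 kPa
FS = 18.126 / 15.994 = 1.133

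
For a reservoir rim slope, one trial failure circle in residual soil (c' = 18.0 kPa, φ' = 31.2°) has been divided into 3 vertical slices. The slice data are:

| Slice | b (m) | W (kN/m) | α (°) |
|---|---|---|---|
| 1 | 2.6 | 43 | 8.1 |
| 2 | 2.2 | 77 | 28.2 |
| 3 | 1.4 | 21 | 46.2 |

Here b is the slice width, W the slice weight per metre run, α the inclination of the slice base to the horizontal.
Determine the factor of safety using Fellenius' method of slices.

FS = 3.55

Ordinary method of slices: FS = Σ[c'·Δl_i + (W_i cosα_i)·tanφ'] / Σ W_i sinα_i, with Δl_i = b_i / cosα_i.
Slice 1: Δl = 2.6/cos8.1° = 2.626 m; N'_1 = 43·cos8.1° = 42.6; c'Δl = 47.27; W sinα = 6.1
Slice 2: Δl = 2.2/cos28.2° = 2.496 m; N'_2 = 77·cos28.2° = 67.9; c'Δl = 44.93; W sinα = 36.4
Slice 3: Δl = 1.4/cos46.2° = 2.023 m; N'_3 = 21·cos46.2° = 14.5; c'Δl = 36.41; W sinα = 15.2
Σc'Δl = 128.6 kN/m; ΣN' = 125.0 kN/m; ΣW sinα = 57.6 kN/m
Resisting = 128.6 + 125.0·tan31.2° = 128.6 + 75.7 = 204.3 kN/m
FS = 204.3 / 57.6 = 3.547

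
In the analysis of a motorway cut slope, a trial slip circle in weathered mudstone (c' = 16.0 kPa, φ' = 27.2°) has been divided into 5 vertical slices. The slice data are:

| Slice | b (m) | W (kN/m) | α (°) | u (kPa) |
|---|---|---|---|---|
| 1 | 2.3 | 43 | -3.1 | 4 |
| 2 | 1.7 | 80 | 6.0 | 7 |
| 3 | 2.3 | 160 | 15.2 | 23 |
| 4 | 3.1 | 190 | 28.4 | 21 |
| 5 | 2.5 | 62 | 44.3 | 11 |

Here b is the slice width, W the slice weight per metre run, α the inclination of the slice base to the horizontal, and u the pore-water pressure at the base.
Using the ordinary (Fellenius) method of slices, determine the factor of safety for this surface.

FS = 2.03

Ordinary method of slices: FS = Σ[c'·Δl_i + (W_i cosα_i − u_i·Δl_i)·tanφ'] / Σ W_i sinα_i, with Δl_i = b_i / cosα_i.
Slice 1: Δl = 2.3/cos(-3.1°) = 2.303 m; N'_1 = 43·cos(-3.1°) − 4·2.303 = 33.7; c'Δl = 36.85; W sinα = -2.3
Slice 2: Δl = 1.7/cos6.0° = 1.709 m; N'_2 = 80·cos6.0° − 7·1.709 = 67.6; c'Δl = 27.35; W sinα = 8.4
Slice 3: Δl = 2.3/cos15.2° = 2.383 m; N'_3 = 160·cos15.2° − 23·2.383 = 99.6; c'Δl = 38.13; W sinα = 42.0
Slice 4: Δl = 3.1/cos28.4° = 3.524 m; N'_4 = 190·cos28.4° − 21·3.524 = 93.1; c'Δl = 56.39; W sinα = 90.4
Slice 5: Δl = 2.5/cos44.3° = 3.493 m; N'_5 = 62·cos44.3° − 11·3.493 = 5.9; c'Δl = 55.89; W sinα = 43.3
Σc'Δl = 214.6 kN/m; ΣN' = 300.0 kN/m; ΣW sinα = 181.7 kN/m
Resisting = 214.6 + 300.0·tan27.2° = 214.6 + 154.2 = 368.8 kN/m
FS = 368.8 / 181.7 = 2.030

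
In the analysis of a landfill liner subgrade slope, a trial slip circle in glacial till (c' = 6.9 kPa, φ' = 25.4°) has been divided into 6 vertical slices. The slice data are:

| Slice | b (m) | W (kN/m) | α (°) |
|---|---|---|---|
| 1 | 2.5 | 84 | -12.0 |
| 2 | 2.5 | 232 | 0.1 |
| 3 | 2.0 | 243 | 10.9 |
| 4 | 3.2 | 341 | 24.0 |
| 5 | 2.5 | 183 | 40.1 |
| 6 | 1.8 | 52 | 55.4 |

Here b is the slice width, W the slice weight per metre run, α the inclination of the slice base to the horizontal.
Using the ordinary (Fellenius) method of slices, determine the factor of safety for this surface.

Ordinary method of slices: FS = Σ[c'·Δl_i + (W_i cosα_i)·tanφ'] / Σ W_i sinα_i, with Δl_i = b_i / cosα_i.
Slice 1: Δl = 2.5/cos(-12.0°) = 2.556 m; N'_1 = 84·cos(-12.0°) = 82.2; c'Δl = 17.64; W sinα = -17.5
Slice 2: Δl = 2.5/cos0.1° = 2.500 m; N'_2 = 232·cos0.1° = 232.0; c'Δl = 17.25; W sinα = 0.4
Slice 3: Δl = 2.0/cos10.9° = 2.037 m; N'_3 = 243·cos10.9° = 238.6; c'Δl = 14.05; W sinα = 46.0
Slice 4: Δl = 3.2/cos24.0° = 3.503 m; N'_4 = 341·cos24.0° = 311.5; c'Δl = 24.17; W sinα = 138.7
Slice 5: Δl = 2.5/cos40.1° = 3.268 m; N'_5 = 183·cos40.1° = 140.0; c'Δl = 22.55; W sinα = 117.9
Slice 6: Δl = 1.8/cos55.4° = 3.170 m; N'_6 = 52·cos55.4° = 29.5; c'Δl = 21.87; W sinα = 42.8
Σc'Δl = 117.5 kN/m; ΣN' = 1033.8 kN/m; ΣW sinα = 328.3 kN/m
Resisting = 117.5 + 1033.8·tan25.4° = 117.5 + 490.9 = 608.4 kN/m
FS = 608.4 / 328.3 = 1.853

FS = 1.85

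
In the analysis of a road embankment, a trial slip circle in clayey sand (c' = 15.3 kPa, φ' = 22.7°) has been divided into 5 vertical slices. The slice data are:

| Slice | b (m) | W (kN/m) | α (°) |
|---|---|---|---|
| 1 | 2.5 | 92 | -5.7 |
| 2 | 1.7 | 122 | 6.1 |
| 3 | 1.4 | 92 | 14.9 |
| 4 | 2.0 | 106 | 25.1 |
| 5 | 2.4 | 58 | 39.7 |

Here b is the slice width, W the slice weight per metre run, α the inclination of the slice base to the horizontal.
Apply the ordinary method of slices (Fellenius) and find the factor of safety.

FS = 3.23

Ordinary method of slices: FS = Σ[c'·Δl_i + (W_i cosα_i)·tanφ'] / Σ W_i sinα_i, with Δl_i = b_i / cosα_i.
Slice 1: Δl = 2.5/cos(-5.7°) = 2.512 m; N'_1 = 92·cos(-5.7°) = 91.5; c'Δl = 38.44; W sinα = -9.1
Slice 2: Δl = 1.7/cos6.1° = 1.710 m; N'_2 = 122·cos6.1° = 121.3; c'Δl = 26.16; W sinα = 13.0
Slice 3: Δl = 1.4/cos14.9° = 1.449 m; N'_3 = 92·cos14.9° = 88.9; c'Δl = 22.17; W sinα = 23.7
Slice 4: Δl = 2.0/cos25.1° = 2.209 m; N'_4 = 106·cos25.1° = 96.0; c'Δl = 33.79; W sinα = 45.0
Slice 5: Δl = 2.4/cos39.7° = 3.119 m; N'_5 = 58·cos39.7° = 44.6; c'Δl = 47.73; W sinα = 37.0
Σc'Δl = 168.3 kN/m; ΣN' = 442.4 kN/m; ΣW sinα = 109.5 kN/m
Resisting = 168.3 + 442.4·tan22.7° = 168.3 + 185.1 = 353.3 kN/m
FS = 353.3 / 109.5 = 3.227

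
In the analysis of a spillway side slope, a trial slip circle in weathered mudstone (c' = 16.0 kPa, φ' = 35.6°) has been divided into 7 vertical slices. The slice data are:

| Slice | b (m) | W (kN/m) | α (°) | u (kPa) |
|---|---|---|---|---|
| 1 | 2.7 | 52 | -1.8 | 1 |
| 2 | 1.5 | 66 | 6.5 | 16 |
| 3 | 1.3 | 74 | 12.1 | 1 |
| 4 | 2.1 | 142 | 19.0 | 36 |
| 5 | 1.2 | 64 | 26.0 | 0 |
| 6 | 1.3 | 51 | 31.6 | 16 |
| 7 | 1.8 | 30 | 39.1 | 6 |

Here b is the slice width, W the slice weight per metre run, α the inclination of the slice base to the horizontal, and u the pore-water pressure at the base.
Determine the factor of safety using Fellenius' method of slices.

Ordinary method of slices: FS = Σ[c'·Δl_i + (W_i cosα_i − u_i·Δl_i)·tanφ'] / Σ W_i sinα_i, with Δl_i = b_i / cosα_i.
Slice 1: Δl = 2.7/cos(-1.8°) = 2.701 m; N'_1 = 52·cos(-1.8°) − 1·2.701 = 49.3; c'Δl = 43.22; W sinα = -1.6
Slice 2: Δl = 1.5/cos6.5° = 1.510 m; N'_2 = 66·cos6.5° − 16·1.510 = 41.4; c'Δl = 24.16; W sinα = 7.5
Slice 3: Δl = 1.3/cos12.1° = 1.330 m; N'_3 = 74·cos12.1° − 1·1.330 = 71.0; c'Δl = 21.27; W sinα = 15.5
Slice 4: Δl = 2.1/cos19.0° = 2.221 m; N'_4 = 142·cos19.0° − 36·2.221 = 54.3; c'Δl = 35.54; W sinα = 46.2
Slice 5: Δl = 1.2/cos26.0° = 1.335 m; N'_5 = 64·cos26.0° − 0·1.335 = 57.5; c'Δl = 21.36; W sinα = 28.1
Slice 6: Δl = 1.3/cos31.6° = 1.526 m; N'_6 = 51·cos31.6° − 16·1.526 = 19.0; c'Δl = 24.42; W sinα = 26.7
Slice 7: Δl = 1.8/cos39.1° = 2.319 m; N'_7 = 30·cos39.1° − 6·2.319 = 9.4; c'Δl = 37.11; W sinα = 18.9
Σc'Δl = 207.1 kN/m; ΣN' = 301.9 kN/m; ΣW sinα = 141.3 kN/m
Resisting = 207.1 + 301.9·tan35.6° = 207.1 + 216.2 = 423.2 kN/m
FS = 423.2 / 141.3 = 2.996

FS = 3.00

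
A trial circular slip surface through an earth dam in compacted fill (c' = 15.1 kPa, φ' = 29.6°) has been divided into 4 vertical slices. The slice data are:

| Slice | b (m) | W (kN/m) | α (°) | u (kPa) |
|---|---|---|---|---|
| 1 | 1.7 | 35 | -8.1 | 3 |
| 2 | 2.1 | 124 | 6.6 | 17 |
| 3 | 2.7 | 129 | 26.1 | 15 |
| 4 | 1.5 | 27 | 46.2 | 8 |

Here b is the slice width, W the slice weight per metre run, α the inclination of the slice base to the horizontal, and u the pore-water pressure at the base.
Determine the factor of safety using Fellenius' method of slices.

Ordinary method of slices: FS = Σ[c'·Δl_i + (W_i cosα_i − u_i·Δl_i)·tanφ'] / Σ W_i sinα_i, with Δl_i = b_i / cosα_i.
Slice 1: Δl = 1.7/cos(-8.1°) = 1.717 m; N'_1 = 35·cos(-8.1°) − 3·1.717 = 29.5; c'Δl = 25.93; W sinα = -4.9
Slice 2: Δl = 2.1/cos6.6° = 2.114 m; N'_2 = 124·cos6.6° − 17·2.114 = 87.2; c'Δl = 31.92; W sinα = 14.3
Slice 3: Δl = 2.7/cos26.1° = 3.007 m; N'_3 = 129·cos26.1° − 15·3.007 = 70.7; c'Δl = 45.40; W sinα = 56.8
Slice 4: Δl = 1.5/cos46.2° = 2.167 m; N'_4 = 27·cos46.2° − 8·2.167 = 1.4; c'Δl = 32.72; W sinα = 19.5
Σc'Δl = 136.0 kN/m; ΣN' = 188.8 kN/m; ΣW sinα = 85.6 kN/m
Resisting = 136.0 + 188.8·tan29.6° = 136.0 + 107.3 = 243.2 kN/m
FS = 243.2 / 85.6 = 2.843

FS = 2.84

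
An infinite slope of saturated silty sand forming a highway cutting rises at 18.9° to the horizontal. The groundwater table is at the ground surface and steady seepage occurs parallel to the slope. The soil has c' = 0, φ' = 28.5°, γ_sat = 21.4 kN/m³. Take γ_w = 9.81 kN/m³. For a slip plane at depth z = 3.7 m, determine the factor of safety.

FS = 0.86

With seepage parallel to the slope and the water table at the surface, the effective normal stress on the slip plane uses the buoyant unit weight γ' = γ_sat − γ_w while the driving shear stress uses γ_sat:
FS = [c' + γ' z cos²β tanφ'] / [γ_sat z sinβ cosβ]
(For c' = 0 this reduces to FS = (γ'/γ_sat)·tanφ'/tanβ.)
γ' = 21.4 − 9.81 = 11.59 kN/m³
Numerator = 0.0 + 11.59·3.7·cos²18.9°·tan28.5° = 0.0 + 11.59·3.7·0.8951·0.5430 = 20.841 kPa
Denominator = 21.4·3.7·sin18.9°·cos18.9° = 21.4·3.7·0.3239·0.9461 = 24.265 kPa
FS = 20.841 / 24.265 = 0.859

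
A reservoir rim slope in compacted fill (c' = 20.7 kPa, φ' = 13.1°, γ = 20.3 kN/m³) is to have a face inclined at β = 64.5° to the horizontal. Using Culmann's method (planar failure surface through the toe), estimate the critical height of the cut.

H_c = 9.53 m

Culmann's analysis gives the critical failure plane at α_cr = (β + φ')/2 = (64.5 + 13.1)/2 = 38.8°, and the critical height
H_c = (4c'/γ) · sinβ cosφ' / [1 − cos(β − φ')]
    = (4·20.7/20.3) · sin64.5°·cos13.1° / [1 − cos(51.4°)]
    = 4.079 · 0.9026·0.9740 / [1 − 0.6239]
    = 4.079 · 0.8791 / 0.3761
    = 9.53 m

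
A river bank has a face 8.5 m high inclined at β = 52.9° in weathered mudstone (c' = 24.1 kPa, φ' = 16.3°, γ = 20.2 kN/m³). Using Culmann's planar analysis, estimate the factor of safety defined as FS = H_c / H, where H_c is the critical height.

H_c = (4c'/γ) · sinβ cosφ' / [1 − cos(β − φ')]
    = (4·24.1/20.2) · sin52.9°·cos16.3° / [1 − cos36.6°]
    = 4.772 · 0.7655 / 0.1972 = 18.53 m
FS = H_c / H = 18.53 / 8.5 = 2.180

FS = 2.18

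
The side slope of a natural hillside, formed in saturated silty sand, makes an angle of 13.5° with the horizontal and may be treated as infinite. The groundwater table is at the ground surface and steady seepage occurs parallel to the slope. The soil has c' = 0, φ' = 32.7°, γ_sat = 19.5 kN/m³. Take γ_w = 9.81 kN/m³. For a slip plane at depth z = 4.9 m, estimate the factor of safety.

FS = 1.33

With seepage parallel to the slope and the water table at the surface, the effective normal stress on the slip plane uses the buoyant unit weight γ' = γ_sat − γ_w while the driving shear stress uses γ_sat:
FS = [c' + γ' z cos²β tanφ'] / [γ_sat z sinβ cosβ]
(For c' = 0 this reduces to FS = (γ'/γ_sat)·tanφ'/tanβ.)
γ' = 19.5 − 9.81 = 9.69 kN/m³
Numerator = 0.0 + 9.69·4.9·cos²13.5°·tan32.7° = 0.0 + 9.69·4.9·0.9455·0.6420 = 28.821 kPa
Denominator = 19.5·4.9·sin13.5°·cos13.5° = 19.5·4.9·0.2334·0.9724 = 21.689 kPa
FS = 28.821 / 21.689 = 1.329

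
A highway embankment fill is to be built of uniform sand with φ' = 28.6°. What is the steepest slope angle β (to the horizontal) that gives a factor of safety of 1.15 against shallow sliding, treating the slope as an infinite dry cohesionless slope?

β = 25.4°

For an infinite dry cohesionless slope FS = tanφ'/tanβ, so tanβ = tanφ' / FS.
tanβ = tan28.6° / 1.15 = 0.5452 / 1.15 = 0.4741
β = arctan(0.4741) = 25.37°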